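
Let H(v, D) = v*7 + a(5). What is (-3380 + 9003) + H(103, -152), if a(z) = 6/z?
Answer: 31726/5 ≈ 6345.2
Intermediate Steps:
H(v, D) = 6/5 + 7*v (H(v, D) = v*7 + 6/5 = 7*v + 6*(⅕) = 7*v + 6/5 = 6/5 + 7*v)
(-3380 + 9003) + H(103, -152) = (-3380 + 9003) + (6/5 + 7*103) = 5623 + (6/5 + 721) = 5623 + 3611/5 = 31726/5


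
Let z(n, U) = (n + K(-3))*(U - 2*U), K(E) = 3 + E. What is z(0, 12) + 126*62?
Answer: 7812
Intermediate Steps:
z(n, U) = -U*n (z(n, U) = (n + (3 - 3))*(U - 2*U) = (n + 0)*(-U) = n*(-U) = -U*n)
z(0, 12) + 126*62 = -1*12*0 + 126*62 = 0 + 7812 = 7812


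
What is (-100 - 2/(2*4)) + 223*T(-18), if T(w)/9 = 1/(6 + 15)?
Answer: -131/28 ≈ -4.6786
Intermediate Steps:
T(w) = 3/7 (T(w) = 9/(6 + 15) = 9/21 = 9*(1/21) = 3/7)
(-100 - 2/(2*4)) + 223*T(-18) = (-100 - 2/(2*4)) + 223*(3/7) = (-100 - 2/8) + 669/7 = (-100 - 2*⅛) + 669/7 = (-100 - ¼) + 669/7 = -401/4 + 669/7 = -131/28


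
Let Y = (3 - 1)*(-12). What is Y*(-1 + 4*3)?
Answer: -264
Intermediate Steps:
Y = -24 (Y = 2*(-12) = -24)
Y*(-1 + 4*3) = -24*(-1 + 4*3) = -24*(-1 + 12) = -24*11 = -264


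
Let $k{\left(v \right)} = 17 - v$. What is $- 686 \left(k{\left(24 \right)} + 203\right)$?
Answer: $-134456$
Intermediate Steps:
$- 686 \left(k{\left(24 \right)} + 203\right) = - 686 \left(\left(17 - 24\right) + 203\right) = - 686 \left(-7 + 203\right) = \left(-686\right) 196 = -134456$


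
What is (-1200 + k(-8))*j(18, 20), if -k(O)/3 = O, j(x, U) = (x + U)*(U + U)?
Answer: -1787520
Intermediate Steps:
j(x, U) = 2*U*(U + x) (j(x, U) = (U + x)*(2*U) = 2*U*(U + x))
k(O) = -3*O
(-1200 + k(-8))*j(18, 20) = (-1200 - 3*(-8))*(2*20*(20 + 18)) = (-1200 + 24)*(2*20*38) = -1176*1520 = -1787520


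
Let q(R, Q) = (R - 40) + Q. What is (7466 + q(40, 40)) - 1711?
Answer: 5795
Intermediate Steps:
q(R, Q) = -40 + Q + R (q(R, Q) = (-40 + R) + Q = -40 + Q + R)
(7466 + q(40, 40)) - 1711 = (7466 + (-40 + 40 + 40)) - 1711 = (7466 + 40) - 1711 = 7506 - 1711 = 5795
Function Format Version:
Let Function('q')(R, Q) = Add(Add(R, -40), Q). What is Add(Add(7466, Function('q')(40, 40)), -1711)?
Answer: 5795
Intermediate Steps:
Function('q')(R, Q) = Add(-40, Q, R) (Function('q')(R, Q) = Add(Add(-40, R), Q) = Add(-40, Q, R))
Add(Add(7466, Function('q')(40, 40)), -1711) = Add(Add(7466, Add(-40, 40, 40)), -1711) = Add(Add(7466, 40), -1711) = Add(7506, -1711) = 5795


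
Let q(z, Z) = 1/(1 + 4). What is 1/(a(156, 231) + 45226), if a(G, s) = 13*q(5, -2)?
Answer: 5/226143 ≈ 2.2110e-5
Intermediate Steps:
q(z, Z) = 1/5
a(G, s) = 13/5 (a(G, s) = 13*(1/5) = 13/5)
1/(a(156, 231) + 45226) = 1/(13/5 + 45226) = 1/(226143/5) = 5/226143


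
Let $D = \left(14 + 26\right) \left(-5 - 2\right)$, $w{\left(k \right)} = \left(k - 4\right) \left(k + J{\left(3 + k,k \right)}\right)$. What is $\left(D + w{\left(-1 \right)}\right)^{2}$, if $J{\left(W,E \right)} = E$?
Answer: $72900$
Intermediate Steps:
$w{\left(k \right)} = 2 k \left(-4 + k\right)$ ($w{\left(k \right)} = \left(k - 4\right) \left(k + k\right) = \left(-4 + k\right) 2 k = 2 k \left(-4 + k\right)$)
$D = -280$ ($D = 40 \left(-7\right) = -280$)
$\left(D + w{\left(-1 \right)}\right)^{2} = \left(-280 + 2 \left(-1\right) \left(-4 - 1\right)\right)^{2} = \left(-280 + 2 \left(-1\right) \left(-5\right)\right)^{2} = \left(-280 + 10\right)^{2} = \left(-270\right)^{2} = 72900$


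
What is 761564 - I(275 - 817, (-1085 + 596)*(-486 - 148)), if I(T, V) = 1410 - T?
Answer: 759612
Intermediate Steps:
761564 - I(275 - 817, (-1085 + 596)*(-486 - 148)) = 761564 - (1410 - (275 - 817)) = 761564 - (1410 - 1*(-542)) = 761564 - (1410 + 542) = 761564 - 1*1952 = 761564 - 1952 = 759612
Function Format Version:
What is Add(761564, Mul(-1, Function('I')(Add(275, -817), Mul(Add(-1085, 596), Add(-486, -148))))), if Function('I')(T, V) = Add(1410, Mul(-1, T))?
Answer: 759612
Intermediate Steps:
Add(761564, Mul(-1, Function('I')(Add(275, -817), Mul(Add(-1085, 596), Add(-486, -148))))) = Add(761564, Mul(-1, Add(1410, Mul(-1, Add(275, -817))))) = Add(761564, Mul(-1, Add(1410, Mul(-1, -542)))) = Add(761564, Mul(-1, Add(1410, 542))) = Add(761564, Mul(-1, 1952)) = Add(761564, -1952) = 759612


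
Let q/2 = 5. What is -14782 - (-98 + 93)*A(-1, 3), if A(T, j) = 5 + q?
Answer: -14707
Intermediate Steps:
q = 10 (q = 2*5 = 10)
A(T, j) = 15 (A(T, j) = 5 + 10 = 15)
-14782 - (-98 + 93)*A(-1, 3) = -14782 - (-98 + 93)*15 = -14782 - (-5)*15 = -14782 - 1*(-75) = -14782 + 75 = -14707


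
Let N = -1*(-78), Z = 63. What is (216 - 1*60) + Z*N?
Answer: 5070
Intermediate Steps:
N = 78
(216 - 1*60) + Z*N = (216 - 1*60) + 63*78 = (216 - 60) + 4914 = 156 + 4914 = 5070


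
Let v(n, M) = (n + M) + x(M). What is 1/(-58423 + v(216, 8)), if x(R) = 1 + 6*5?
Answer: -1/58168 ≈ -1.7192e-5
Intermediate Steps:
x(R) = 31 (x(R) = 1 + 30 = 31)
v(n, M) = 31 + M + n (v(n, M) = (n + M) + 31 = (M + n) + 31 = 31 + M + n)
1/(-58423 + v(216, 8)) = 1/(-58423 + (31 + 8 + 216)) = 1/(-58423 + 255) = 1/(-58168) = -1/58168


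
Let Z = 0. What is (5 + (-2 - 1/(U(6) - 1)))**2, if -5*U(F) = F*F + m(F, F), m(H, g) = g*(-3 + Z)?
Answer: 5476/529 ≈ 10.352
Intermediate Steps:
m(H, g) = -3*g (m(H, g) = g*(-3 + 0) = g*(-3) = -3*g)
U(F) = -F**2/5 + 3*F/5 (U(F) = -(F*F - 3*F)/5 = -(F**2 - 3*F)/5 = -F**2/5 + 3*F/5)
(5 + (-2 - 1/(U(6) - 1)))**2 = (5 + (-2 - 1/((1/5)*6*(3 - 1*6) - 1)))**2 = (5 + (-2 - 1/((1/5)*6*(3 - 6) - 1)))**2 = (5 + (-2 - 1/((1/5)*6*(-3) - 1)))**2 = (5 + (-2 - 1/(-18/5 - 1)))**2 = (5 + (-2 - 1/(-23/5)))**2 = (5 + (-2 - 1*(-5/23)))**2 = (5 + (-2 + 5/23))**2 = (5 - 41/23)**2 = (74/23)**2 = 5476/529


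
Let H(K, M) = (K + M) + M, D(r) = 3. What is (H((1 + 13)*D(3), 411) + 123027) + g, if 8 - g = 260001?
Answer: -136102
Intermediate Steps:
g = -259993 (g = 8 - 1*260001 = 8 - 260001 = -259993)
H(K, M) = K + 2*M
(H((1 + 13)*D(3), 411) + 123027) + g = (((1 + 13)*3 + 2*411) + 123027) - 259993 = ((14*3 + 822) + 123027) - 259993 = ((42 + 822) + 123027) - 259993 = (864 + 123027) - 259993 = 123891 - 259993 = -136102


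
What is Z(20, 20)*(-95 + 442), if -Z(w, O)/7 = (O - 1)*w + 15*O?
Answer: -1651720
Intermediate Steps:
Z(w, O) = -105*O - 7*w*(-1 + O) (Z(w, O) = -7*((O - 1)*w + 15*O) = -7*((-1 + O)*w + 15*O) = -7*(w*(-1 + O) + 15*O) = -7*(15*O + w*(-1 + O)) = -105*O - 7*w*(-1 + O))
Z(20, 20)*(-95 + 442) = (-105*20 + 7*20 - 7*20*20)*(-95 + 442) = (-2100 + 140 - 2800)*347 = -4760*347 = -1651720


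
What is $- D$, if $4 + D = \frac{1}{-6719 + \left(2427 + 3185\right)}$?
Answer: $\frac{4429}{1107} \approx 4.0009$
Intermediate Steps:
$D = - \frac{4429}{1107}$ ($D = -4 + \frac{1}{-6719 + \left(2427 + 3185\right)} = -4 + \frac{1}{-6719 + 5612} = -4 + \frac{1}{-1107} = -4 - \frac{1}{1107} = - \frac{4429}{1107} \approx -4.0009$)
$- D = \left(-1\right) \left(- \frac{4429}{1107}\right) = \frac{4429}{1107}$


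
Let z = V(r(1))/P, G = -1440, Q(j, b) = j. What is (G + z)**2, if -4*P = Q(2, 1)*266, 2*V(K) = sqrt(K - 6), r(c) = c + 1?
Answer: (191520 + I)**2/17689 ≈ 2.0736e+6 + 21.654*I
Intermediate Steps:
r(c) = 1 + c
V(K) = sqrt(-6 + K)/2 (V(K) = sqrt(K - 6)/2 = sqrt(-6 + K)/2)
P = -133 (P = -266/2 = -1/4*532 = -133)
z = -I/133 (z = (sqrt(-6 + (1 + 1))/2)/(-133) = (sqrt(-6 + 2)/2)*(-1/133) = (sqrt(-4)/2)*(-1/133) = ((2*I)/2)*(-1/133) = I*(-1/133) = -I/133 ≈ -0.0075188*I)
(G + z)**2 = (-1440 - I/133)**2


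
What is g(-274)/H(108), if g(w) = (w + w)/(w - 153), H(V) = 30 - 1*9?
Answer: 548/8967 ≈ 0.061113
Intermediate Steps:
H(V) = 21 (H(V) = 30 - 9 = 21)
g(w) = 2*w/(-153 + w) (g(w) = (2*w)/(-153 + w) = 2*w/(-153 + w))
g(-274)/H(108) = (2*(-274)/(-153 - 274))/21 = (2*(-274)/(-427))*(1/21) = (2*(-274)*(-1/427))*(1/21) = (548/427)*(1/21) = 548/8967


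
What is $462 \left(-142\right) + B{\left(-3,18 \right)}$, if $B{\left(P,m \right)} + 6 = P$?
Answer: $-65613$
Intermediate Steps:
$B{\left(P,m \right)} = -6 + P$
$462 \left(-142\right) + B{\left(-3,18 \right)} = 462 \left(-142\right) - 9 = -65604 - 9 = -65613$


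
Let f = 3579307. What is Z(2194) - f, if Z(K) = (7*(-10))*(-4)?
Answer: -3579027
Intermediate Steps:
Z(K) = 280 (Z(K) = -70*(-4) = 280)
Z(2194) - f = 280 - 1*3579307 = 280 - 3579307 = -3579027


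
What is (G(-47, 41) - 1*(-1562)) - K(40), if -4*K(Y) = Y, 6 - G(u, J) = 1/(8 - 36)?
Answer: 44185/28 ≈ 1578.0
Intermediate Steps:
G(u, J) = 169/28 (G(u, J) = 6 - 1/(8 - 36) = 6 - 1/(-28) = 6 - 1*(-1/28) = 6 + 1/28 = 169/28)
K(Y) = -Y/4
(G(-47, 41) - 1*(-1562)) - K(40) = (169/28 - 1*(-1562)) - (-1)*40/4 = (169/28 + 1562) - 1*(-10) = 43905/28 + 10 = 44185/28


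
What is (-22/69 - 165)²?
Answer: 130119649/4761 ≈ 27330.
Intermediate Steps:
(-22/69 - 165)² = (-11407/69)² = 130119649/4761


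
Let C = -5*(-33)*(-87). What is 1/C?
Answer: -1/14355 ≈ -6.9662e-5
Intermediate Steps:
C = -14355 (C = 165*(-87) = -14355)
1/C = 1/(-14355) = -1/14355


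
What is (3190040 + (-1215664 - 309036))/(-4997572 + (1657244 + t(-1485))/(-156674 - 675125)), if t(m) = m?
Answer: -1385228146660/4156977047787 ≈ -0.33323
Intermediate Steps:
(3190040 + (-1215664 - 309036))/(-4997572 + (1657244 + t(-1485))/(-156674 - 675125)) = (3190040 + (-1215664 - 309036))/(-4997572 + (1657244 - 1485)/(-156674 - 675125)) = (3190040 - 1524700)/(-4997572 + 1655759/(-831799)) = 1665340/(-4997572 + 1655759*(-1/831799)) = 1665340/(-4997572 - 1655759/831799) = 1665340/(-4156977047787/831799) = 1665340*(-831799/4156977047787) = -1385228146660/4156977047787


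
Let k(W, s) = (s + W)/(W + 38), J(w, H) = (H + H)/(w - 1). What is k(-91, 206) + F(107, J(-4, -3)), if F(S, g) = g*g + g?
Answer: 623/1325 ≈ 0.47019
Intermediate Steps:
J(w, H) = 2*H/(-1 + w) (J(w, H) = (2*H)/(-1 + w) = 2*H/(-1 + w))
k(W, s) = (W + s)/(38 + W)
F(S, g) = g + g² (F(S, g) = g² + g = g + g²)
k(-91, 206) + F(107, J(-4, -3)) = (-91 + 206)/(38 - 91) + (2*(-3)/(-1 - 4))*(1 + 2*(-3)/(-1 - 4)) = 115/(-53) + (2*(-3)/(-5))*(1 + 2*(-3)/(-5)) = -1/53*115 + (2*(-3)*(-⅕))*(1 + 2*(-3)*(-⅕)) = -115/53 + 6*(1 + 6/5)/5 = -115/53 + (6/5)*(11/5) = -115/53 + 66/25 = 623/1325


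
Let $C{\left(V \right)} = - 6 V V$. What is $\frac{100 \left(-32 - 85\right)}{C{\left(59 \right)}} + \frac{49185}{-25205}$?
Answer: $- \frac{24412647}{17547721} \approx -1.3912$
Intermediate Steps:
$C{\left(V \right)} = - 6 V^{2}$
$\frac{100 \left(-32 - 85\right)}{C{\left(59 \right)}} + \frac{49185}{-25205} = \frac{100 \left(-32 - 85\right)}{\left(-6\right) 59^{2}} + \frac{49185}{-25205} = \frac{100 \left(-117\right)}{\left(-6\right) 3481} + 49185 \left(- \frac{1}{25205}\right) = - \frac{11700}{-20886} - \frac{9837}{5041} = \left(-11700\right) \left(- \frac{1}{20886}\right) - \frac{9837}{5041} = \frac{1950}{3481} - \frac{9837}{5041} = - \frac{24412647}{17547721}$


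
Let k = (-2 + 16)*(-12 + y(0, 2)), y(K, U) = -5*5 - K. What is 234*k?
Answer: -121212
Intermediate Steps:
y(K, U) = -25 - K
k = -518 (k = (-2 + 16)*(-12 + (-25 - 1*0)) = 14*(-12 + (-25 + 0)) = 14*(-12 - 25) = 14*(-37) = -518)
234*k = 234*(-518) = -121212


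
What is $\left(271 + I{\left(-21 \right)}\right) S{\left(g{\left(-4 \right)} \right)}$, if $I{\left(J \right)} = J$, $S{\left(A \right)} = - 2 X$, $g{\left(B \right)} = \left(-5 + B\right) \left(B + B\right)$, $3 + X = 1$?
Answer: $1000$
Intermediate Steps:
$X = -2$ ($X = -3 + 1 = -2$)
$g{\left(B \right)} = 2 B \left(-5 + B\right)$ ($g{\left(B \right)} = \left(-5 + B\right) 2 B = 2 B \left(-5 + B\right)$)
$S{\left(A \right)} = 4$ ($S{\left(A \right)} = \left(-2\right) \left(-2\right) = 4$)
$\left(271 + I{\left(-21 \right)}\right) S{\left(g{\left(-4 \right)} \right)} = \left(271 - 21\right) 4 = 250 \cdot 4 = 1000$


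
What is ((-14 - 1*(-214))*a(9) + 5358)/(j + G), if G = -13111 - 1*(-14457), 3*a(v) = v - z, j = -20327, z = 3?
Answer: -5758/18981 ≈ -0.30336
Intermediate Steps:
a(v) = -1 + v/3 (a(v) = (v - 1*3)/3 = (v - 3)/3 = (-3 + v)/3 = -1 + v/3)
G = 1346 (G = -13111 + 14457 = 1346)
((-14 - 1*(-214))*a(9) + 5358)/(j + G) = ((-14 - 1*(-214))*(-1 + (1/3)*9) + 5358)/(-20327 + 1346) = ((-14 + 214)*(-1 + 3) + 5358)/(-18981) = (200*2 + 5358)*(-1/18981) = (400 + 5358)*(-1/18981) = 5758*(-1/18981) = -5758/18981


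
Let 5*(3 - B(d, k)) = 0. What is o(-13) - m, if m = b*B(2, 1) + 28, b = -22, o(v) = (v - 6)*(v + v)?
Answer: 532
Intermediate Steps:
o(v) = 2*v*(-6 + v) (o(v) = (-6 + v)*(2*v) = 2*v*(-6 + v))
B(d, k) = 3 (B(d, k) = 3 - 1/5*0 = 3 + 0 = 3)
m = -38 (m = -22*3 + 28 = -66 + 28 = -38)
o(-13) - m = 2*(-13)*(-6 - 13) - 1*(-38) = 2*(-13)*(-19) + 38 = 494 + 38 = 532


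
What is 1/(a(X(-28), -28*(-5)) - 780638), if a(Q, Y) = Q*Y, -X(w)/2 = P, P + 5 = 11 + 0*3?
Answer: -1/782318 ≈ -1.2783e-6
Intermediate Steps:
P = 6 (P = -5 + (11 + 0*3) = -5 + (11 + 0) = -5 + 11 = 6)
X(w) = -12 (X(w) = -2*6 = -12)
1/(a(X(-28), -28*(-5)) - 780638) = 1/(-(-336)*(-5) - 780638) = 1/(-12*140 - 780638) = 1/(-1680 - 780638) = 1/(-782318) = -1/782318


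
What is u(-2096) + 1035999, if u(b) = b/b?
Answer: 1036000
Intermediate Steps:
u(b) = 1
u(-2096) + 1035999 = 1 + 1035999 = 1036000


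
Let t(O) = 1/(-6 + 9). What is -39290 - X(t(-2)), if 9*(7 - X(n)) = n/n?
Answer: -353672/9 ≈ -39297.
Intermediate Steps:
t(O) = ⅓ (t(O) = 1/3 = ⅓)
X(n) = 62/9 (X(n) = 7 - n/(9*n) = 7 - ⅑*1 = 7 - ⅑ = 62/9)
-39290 - X(t(-2)) = -39290 - 1*62/9 = -39290 - 62/9 = -353672/9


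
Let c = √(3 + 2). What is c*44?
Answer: 44*√5 ≈ 98.387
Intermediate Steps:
c = √5 ≈ 2.2361
c*44 = √5*44 = 44*√5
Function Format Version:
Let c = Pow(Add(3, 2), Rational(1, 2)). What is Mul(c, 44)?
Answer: Mul(44, Pow(5, Rational(1, 2))) ≈ 98.387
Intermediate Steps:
c = Pow(5, Rational(1, 2)) ≈ 2.2361
Mul(c, 44) = Mul(Pow(5, Rational(1, 2)), 44) = Mul(44, Pow(5, Rational(1, 2)))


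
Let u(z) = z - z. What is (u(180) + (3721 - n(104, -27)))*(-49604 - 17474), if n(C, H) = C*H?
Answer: -437952262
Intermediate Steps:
u(z) = 0
(u(180) + (3721 - n(104, -27)))*(-49604 - 17474) = (0 + (3721 - 104*(-27)))*(-49604 - 17474) = (0 + (3721 - 1*(-2808)))*(-67078) = (0 + (3721 + 2808))*(-67078) = (0 + 6529)*(-67078) = 6529*(-67078) = -437952262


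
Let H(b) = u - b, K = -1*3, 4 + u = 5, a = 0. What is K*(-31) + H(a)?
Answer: 94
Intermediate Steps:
u = 1 (u = -4 + 5 = 1)
K = -3
H(b) = 1 - b
K*(-31) + H(a) = -3*(-31) + (1 - 1*0) = 93 + (1 + 0) = 93 + 1 = 94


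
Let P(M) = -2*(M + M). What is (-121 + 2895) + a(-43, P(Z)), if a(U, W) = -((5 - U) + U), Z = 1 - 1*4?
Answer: 2769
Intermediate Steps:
Z = -3 (Z = 1 - 4 = -3)
P(M) = -4*M
a(U, W) = -5 (a(U, W) = -1*5 = -5)
(-121 + 2895) + a(-43, P(Z)) = (-121 + 2895) - 5 = 2774 - 5 = 2769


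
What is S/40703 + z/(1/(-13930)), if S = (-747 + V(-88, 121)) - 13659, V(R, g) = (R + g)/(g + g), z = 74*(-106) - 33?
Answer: 98256448233331/895466 ≈ 1.0973e+8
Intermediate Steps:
z = -7877 (z = -7844 - 33 = -7877)
V(R, g) = (R + g)/(2*g) (V(R, g) = (R + g)/((2*g)) = (R + g)*(1/(2*g)) = (R + g)/(2*g))
S = -316929/22 (S = (-747 + (½)*(-88 + 121)/121) - 13659 = (-747 + (½)*(1/121)*33) - 13659 = (-747 + 3/22) - 13659 = -16431/22 - 13659 = -316929/22 ≈ -14406.)
S/40703 + z/(1/(-13930)) = -316929/22/40703 - 7877/(1/(-13930)) = -316929/22*1/40703 - 7877/(-1/13930) = -316929/895466 - 7877*(-13930) = -316929/895466 + 109726610 = 98256448233331/895466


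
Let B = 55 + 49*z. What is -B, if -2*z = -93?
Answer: -4667/2 ≈ -2333.5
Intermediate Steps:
z = 93/2 (z = -½*(-93) = 93/2 ≈ 46.500)
B = 4667/2 (B = 55 + 49*(93/2) = 55 + 4557/2 = 4667/2 ≈ 2333.5)
-B = -1*4667/2 = -4667/2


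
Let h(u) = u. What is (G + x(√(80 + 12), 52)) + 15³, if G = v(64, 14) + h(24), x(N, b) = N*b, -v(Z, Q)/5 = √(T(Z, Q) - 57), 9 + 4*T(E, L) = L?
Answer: 3399 + 104*√23 - 5*I*√223/2 ≈ 3897.8 - 37.333*I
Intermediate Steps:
T(E, L) = -9/4 + L/4
v(Z, Q) = -5*√(-237/4 + Q/4) (v(Z, Q) = -5*√((-9/4 + Q/4) - 57) = -5*√(-237/4 + Q/4))
G = 24 - 5*I*√223/2 (G = -5*√(-237 + 14)/2 + 24 = -5*I*√223/2 + 24 = 24 - 5*I*√223/2 ≈ 24.0 - 37.333*I)
(G + x(√(80 + 12), 52)) + 15³ = ((24 - 5*I*√223/2) + √(80 + 12)*52) + 15³ = ((24 - 5*I*√223/2) + √92*52) + 3375 = ((24 - 5*I*√223/2) + (2*√23)*52) + 3375 = ((24 - 5*I*√223/2) + 104*√23) + 3375 = (24 + 104*√23 - 5*I*√223/2) + 3375 = 3399 + 104*√23 - 5*I*√223/2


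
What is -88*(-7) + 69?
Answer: 685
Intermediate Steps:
-88*(-7) + 69 = -44*(-14) + 69 = 616 + 69 = 685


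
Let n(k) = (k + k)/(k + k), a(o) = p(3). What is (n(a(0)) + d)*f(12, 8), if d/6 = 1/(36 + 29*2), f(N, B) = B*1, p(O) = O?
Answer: 400/47 ≈ 8.5106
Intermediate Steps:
f(N, B) = B
a(o) = 3
n(k) = 1 (n(k) = (2*k)/((2*k)) = (2*k)*(1/(2*k)) = 1)
d = 3/47 (d = 6/(36 + 29*2) = 6/(36 + 58) = 6/94 = 6*(1/94) = 3/47 ≈ 0.063830)
(n(a(0)) + d)*f(12, 8) = (1 + 3/47)*8 = (50/47)*8 = 400/47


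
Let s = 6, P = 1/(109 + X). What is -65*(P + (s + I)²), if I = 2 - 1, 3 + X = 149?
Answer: -162448/51 ≈ -3185.3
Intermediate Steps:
X = 146 (X = -3 + 149 = 146)
P = 1/255 (P = 1/(109 + 146) = 1/255 ≈ 0.0039216)
I = 1
-65*(P + (s + I)²) = -65*(1/255 + (6 + 1)²) = -65*(1/255 + 7²) = -65*(1/255 + 49) = -65*12496/255 = -162448/51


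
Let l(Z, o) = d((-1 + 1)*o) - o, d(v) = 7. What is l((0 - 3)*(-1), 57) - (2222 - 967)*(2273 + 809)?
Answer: -3867960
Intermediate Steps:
l(Z, o) = 7 - o
l((0 - 3)*(-1), 57) - (2222 - 967)*(2273 + 809) = (7 - 1*57) - (2222 - 967)*(2273 + 809) = (7 - 57) - 1255*3082 = -50 - 1*3867910 = -50 - 3867910 = -3867960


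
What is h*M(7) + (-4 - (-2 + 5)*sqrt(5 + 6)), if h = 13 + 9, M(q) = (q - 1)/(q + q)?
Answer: 38/7 - 3*sqrt(11) ≈ -4.5213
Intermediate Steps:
M(q) = (-1 + q)/(2*q) (M(q) = (-1 + q)/((2*q)) = (-1 + q)*(1/(2*q)) = (-1 + q)/(2*q))
h = 22
h*M(7) + (-4 - (-2 + 5)*sqrt(5 + 6)) = 22*((1/2)*(-1 + 7)/7) + (-4 - (-2 + 5)*sqrt(5 + 6)) = 22*((1/2)*(1/7)*6) + (-4 - 3*sqrt(11)) = 22*(3/7) + (-4 - 3*sqrt(11)) = 66/7 + (-4 - 3*sqrt(11)) = 38/7 - 3*sqrt(11)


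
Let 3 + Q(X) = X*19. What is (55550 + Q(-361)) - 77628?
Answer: -28940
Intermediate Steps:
Q(X) = -3 + 19*X (Q(X) = -3 + X*19 = -3 + 19*X)
(55550 + Q(-361)) - 77628 = (55550 + (-3 + 19*(-361))) - 77628 = (55550 + (-3 - 6859)) - 77628 = (55550 - 6862) - 77628 = 48688 - 77628 = -28940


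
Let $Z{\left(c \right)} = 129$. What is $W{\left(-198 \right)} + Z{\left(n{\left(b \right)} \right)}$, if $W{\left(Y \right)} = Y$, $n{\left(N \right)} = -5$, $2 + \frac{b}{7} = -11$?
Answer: $-69$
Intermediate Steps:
$b = -91$ ($b = -14 + 7 \left(-11\right) = -14 - 77 = -91$)
$W{\left(-198 \right)} + Z{\left(n{\left(b \right)} \right)} = -198 + 129 = -69$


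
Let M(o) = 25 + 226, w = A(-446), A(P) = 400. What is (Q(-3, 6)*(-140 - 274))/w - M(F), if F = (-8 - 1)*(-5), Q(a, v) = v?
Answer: -25721/100 ≈ -257.21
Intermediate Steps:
F = 45 (F = -9*(-5) = 45)
w = 400
M(o) = 251
(Q(-3, 6)*(-140 - 274))/w - M(F) = (6*(-140 - 274))/400 - 1*251 = (6*(-414))*(1/400) - 251 = -2484*1/400 - 251 = -621/100 - 251 = -25721/100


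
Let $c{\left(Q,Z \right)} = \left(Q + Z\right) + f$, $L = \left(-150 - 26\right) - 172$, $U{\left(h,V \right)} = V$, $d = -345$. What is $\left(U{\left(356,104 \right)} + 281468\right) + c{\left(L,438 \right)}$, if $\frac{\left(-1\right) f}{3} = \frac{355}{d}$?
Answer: $\frac{6478297}{23} \approx 2.8167 \cdot 10^{5}$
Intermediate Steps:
$L = -348$ ($L = -176 - 172 = -348$)
$f = \frac{71}{23}$ ($f = - 3 \frac{355}{-345} = - 3 \cdot 355 \left(- \frac{1}{345}\right) = \left(-3\right) \left(- \frac{71}{69}\right) = \frac{71}{23} \approx 3.087$)
$c{\left(Q,Z \right)} = \frac{71}{23} + Q + Z$ ($c{\left(Q,Z \right)} = \left(Q + Z\right) + \frac{71}{23} = \frac{71}{23} + Q + Z$)
$\left(U{\left(356,104 \right)} + 281468\right) + c{\left(L,438 \right)} = \left(104 + 281468\right) + \left(\frac{71}{23} - 348 + 438\right) = 281572 + \frac{2141}{23} = \frac{6478297}{23}$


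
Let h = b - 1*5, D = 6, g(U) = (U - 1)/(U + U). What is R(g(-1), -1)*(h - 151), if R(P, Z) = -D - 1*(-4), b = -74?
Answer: 460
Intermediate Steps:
g(U) = (-1 + U)/(2*U) (g(U) = (-1 + U)/((2*U)) = (-1 + U)*(1/(2*U)) = (-1 + U)/(2*U))
h = -79 (h = -74 - 1*5 = -74 - 5 = -79)
R(P, Z) = -2 (R(P, Z) = -1*6 - 1*(-4) = -6 + 4 = -2)
R(g(-1), -1)*(h - 151) = -2*(-79 - 151) = -2*(-230) = 460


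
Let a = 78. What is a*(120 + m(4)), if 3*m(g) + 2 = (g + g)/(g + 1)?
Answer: 46748/5 ≈ 9349.6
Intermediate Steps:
m(g) = -⅔ + 2*g/(3*(1 + g)) (m(g) = -⅔ + ((g + g)/(g + 1))/3 = -⅔ + ((2*g)/(1 + g))/3 = -⅔ + (2*g/(1 + g))/3 = -⅔ + 2*g/(3*(1 + g)))
a*(120 + m(4)) = 78*(120 - 2/(3 + 3*4)) = 78*(120 - 2/(3 + 12)) = 78*(120 - 2/15) = 78*(1798/15) = 46748/5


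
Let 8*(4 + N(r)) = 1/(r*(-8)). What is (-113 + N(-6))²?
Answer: 2018435329/147456 ≈ 13688.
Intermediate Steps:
N(r) = -4 - 1/(64*r) (N(r) = -4 + 1/(8*((r*(-8)))) = -4 + 1/(8*((-8*r))) = -4 + (-1/(8*r))/8 = -4 - 1/(64*r))
(-113 + N(-6))² = (-113 + (-4 - 1/64/(-6)))² = (-113 + (-4 - 1/64*(-⅙)))² = (-113 + (-4 + 1/384))² = (-113 - 1535/384)² = (-44927/384)² = 2018435329/147456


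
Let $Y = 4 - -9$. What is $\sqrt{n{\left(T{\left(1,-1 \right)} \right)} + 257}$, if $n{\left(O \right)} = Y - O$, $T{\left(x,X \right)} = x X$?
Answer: $\sqrt{271} \approx 16.462$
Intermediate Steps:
$Y = 13$ ($Y = 4 + 9 = 13$)
$T{\left(x,X \right)} = X x$
$n{\left(O \right)} = 13 - O$
$\sqrt{n{\left(T{\left(1,-1 \right)} \right)} + 257} = \sqrt{\left(13 - \left(-1\right) 1\right) + 257} = \sqrt{\left(13 - -1\right) + 257} = \sqrt{\left(13 + 1\right) + 257} = \sqrt{14 + 257} = \sqrt{271}$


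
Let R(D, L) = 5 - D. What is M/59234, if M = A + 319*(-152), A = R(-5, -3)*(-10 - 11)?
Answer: -24349/29617 ≈ -0.82213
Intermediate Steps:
A = -210 (A = (5 - 1*(-5))*(-10 - 11) = (5 + 5)*(-21) = 10*(-21) = -210)
M = -48698 (M = -210 + 319*(-152) = -210 - 48488 = -48698)
M/59234 = -48698/59234 = -48698*1/59234 = -24349/29617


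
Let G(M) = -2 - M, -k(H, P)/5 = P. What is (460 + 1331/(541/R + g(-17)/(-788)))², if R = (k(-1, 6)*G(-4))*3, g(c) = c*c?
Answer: 15250821352900/3574963681 ≈ 4266.0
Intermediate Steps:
k(H, P) = -5*P
g(c) = c²
R = -180 (R = ((-5*6)*(-2 - 1*(-4)))*3 = -30*(-2 + 4)*3 = -30*2*3 = -60*3 = -180)
(460 + 1331/(541/R + g(-17)/(-788)))² = (460 + 1331/(541/(-180) + (-17)²/(-788)))² = (460 + 1331/(541*(-1/180) + 289*(-1/788)))² = (460 + 1331/(-541/180 - 289/788))² = (460 + 1331/(-59791/17730))² = (460 + 1331*(-17730/59791))² = (460 - 23598630/59791)² = (3905230/59791)² = 15250821352900/3574963681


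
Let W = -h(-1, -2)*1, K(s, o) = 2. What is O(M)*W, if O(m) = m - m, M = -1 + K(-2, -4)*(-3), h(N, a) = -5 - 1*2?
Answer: 0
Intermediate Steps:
h(N, a) = -7 (h(N, a) = -5 - 2 = -7)
M = -7 (M = -1 + 2*(-3) = -1 - 6 = -7)
W = 7 (W = -1*(-7)*1 = 7*1 = 7)
O(m) = 0
O(M)*W = 0*7 = 0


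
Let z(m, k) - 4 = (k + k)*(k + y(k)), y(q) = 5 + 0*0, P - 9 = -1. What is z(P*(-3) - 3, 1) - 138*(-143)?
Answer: 19750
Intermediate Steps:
P = 8 (P = 9 - 1 = 8)
y(q) = 5 (y(q) = 5 + 0 = 5)
z(m, k) = 4 + 2*k*(5 + k) (z(m, k) = 4 + (k + k)*(k + 5) = 4 + (2*k)*(5 + k) = 4 + 2*k*(5 + k))
z(P*(-3) - 3, 1) - 138*(-143) = (4 + 2*1² + 10*1) - 138*(-143) = (4 + 2*1 + 10) + 19734 = (4 + 2 + 10) + 19734 = 16 + 19734 = 19750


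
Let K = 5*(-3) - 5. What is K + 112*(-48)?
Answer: -5396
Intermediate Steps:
K = -20 (K = -15 - 5 = -20)
K + 112*(-48) = -20 + 112*(-48) = -20 - 5376 = -5396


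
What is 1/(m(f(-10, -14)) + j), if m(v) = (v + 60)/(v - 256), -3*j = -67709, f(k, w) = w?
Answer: 135/3046882 ≈ 4.4308e-5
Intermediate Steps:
j = 67709/3 (j = -⅓*(-67709) = 67709/3 ≈ 22570.)
m(v) = (60 + v)/(-256 + v)
1/(m(f(-10, -14)) + j) = 1/((60 - 14)/(-256 - 14) + 67709/3) = 1/(46/(-270) + 67709/3) = 1/(-1/270*46 + 67709/3) = 1/(-23/135 + 67709/3) = 1/(3046882/135) = 135/3046882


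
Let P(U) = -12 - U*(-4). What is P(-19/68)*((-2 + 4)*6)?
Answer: -2676/17 ≈ -157.41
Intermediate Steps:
P(U) = -12 + 4*U (P(U) = -12 - (-4)*U = -12 + 4*U)
P(-19/68)*((-2 + 4)*6) = (-12 + 4*(-19/68))*((-2 + 4)*6) = (-12 + 4*(-19*1/68))*(2*6) = (-12 + 4*(-19/68))*12 = (-12 - 19/17)*12 = -223/17*12 = -2676/17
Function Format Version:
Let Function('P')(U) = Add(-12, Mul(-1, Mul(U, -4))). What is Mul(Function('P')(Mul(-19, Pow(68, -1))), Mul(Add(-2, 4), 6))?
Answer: Rational(-2676, 17) ≈ -157.41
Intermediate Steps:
Function('P')(U) = Add(-12, Mul(4, U)) (Function('P')(U) = Add(-12, Mul(-1, Mul(-4, U))) = Add(-12, Mul(4, U)))
Mul(Function('P')(Mul(-19, Pow(68, -1))), Mul(Add(-2, 4), 6)) = Mul(Add(-12, Mul(4, Mul(-19, Pow(68, -1)))), Mul(Add(-2, 4), 6)) = Mul(Add(-12, Mul(4, Mul(-19, Rational(1, 68)))), Mul(2, 6)) = Mul(Add(-12, Mul(4, Rational(-19, 68))), 12) = Mul(Add(-12, Rational(-19, 17)), 12) = Mul(Rational(-223, 17), 12) = Rational(-2676, 17)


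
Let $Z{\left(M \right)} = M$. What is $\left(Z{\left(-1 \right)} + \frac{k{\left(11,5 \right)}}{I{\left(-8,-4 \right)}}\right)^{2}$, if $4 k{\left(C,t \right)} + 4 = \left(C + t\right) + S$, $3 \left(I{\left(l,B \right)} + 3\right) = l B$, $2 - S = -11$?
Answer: $\frac{289}{8464} \approx 0.034145$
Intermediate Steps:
$S = 13$ ($S = 2 - -11 = 2 + 11 = 13$)
$I{\left(l,B \right)} = -3 + \frac{B l}{3}$ ($I{\left(l,B \right)} = -3 + \frac{l B}{3} = -3 + \frac{B l}{3}$)
$k{\left(C,t \right)} = \frac{9}{4} + \frac{C}{4} + \frac{t}{4}$ ($k{\left(C,t \right)} = -1 + \frac{\left(C + t\right) + 13}{4} = -1 + \frac{13 + C + t}{4} = -1 + \left(\frac{13}{4} + \frac{C}{4} + \frac{t}{4}\right) = \frac{9}{4} + \frac{C}{4} + \frac{t}{4}$)
$\left(Z{\left(-1 \right)} + \frac{k{\left(11,5 \right)}}{I{\left(-8,-4 \right)}}\right)^{2} = \left(-1 + \frac{\frac{9}{4} + \frac{1}{4} \cdot 11 + \frac{1}{4} \cdot 5}{-3 + \frac{1}{3} \left(-4\right) \left(-8\right)}\right)^{2} = \left(-1 + \frac{\frac{9}{4} + \frac{11}{4} + \frac{5}{4}}{-3 + \frac{32}{3}}\right)^{2} = \left(-1 + \frac{25}{4 \cdot \frac{23}{3}}\right)^{2} = \left(-1 + \frac{25}{4} \cdot \frac{3}{23}\right)^{2} = \left(-1 + \frac{75}{92}\right)^{2} = \left(- \frac{17}{92}\right)^{2} = \frac{289}{8464}$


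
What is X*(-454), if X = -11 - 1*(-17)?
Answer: -2724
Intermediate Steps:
X = 6 (X = -11 + 17 = 6)
X*(-454) = 6*(-454) = -2724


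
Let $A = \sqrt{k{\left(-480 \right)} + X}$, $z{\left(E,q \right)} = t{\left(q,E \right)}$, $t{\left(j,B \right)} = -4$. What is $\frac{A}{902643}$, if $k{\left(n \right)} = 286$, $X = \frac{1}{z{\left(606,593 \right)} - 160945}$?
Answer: $\frac{\sqrt{7408709890937}}{145279488207} \approx 1.8736 \cdot 10^{-5}$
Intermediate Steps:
$z{\left(E,q \right)} = -4$
$X = - \frac{1}{160949}$ ($X = \frac{1}{-4 - 160945} = \frac{1}{-160949} = - \frac{1}{160949} \approx -6.2132 \cdot 10^{-6}$)
$A = \frac{\sqrt{7408709890937}}{160949}$ ($A = \sqrt{286 - \frac{1}{160949}} = \sqrt{\frac{46031413}{160949}} = \frac{\sqrt{7408709890937}}{160949} \approx 16.912$)
$\frac{A}{902643} = \frac{\frac{1}{160949} \sqrt{7408709890937}}{902643} = \frac{\sqrt{7408709890937}}{160949} \cdot \frac{1}{902643} = \frac{\sqrt{7408709890937}}{145279488207}$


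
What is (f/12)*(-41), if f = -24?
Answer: 82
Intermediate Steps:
(f/12)*(-41) = -24/12*(-41) = -24*1/12*(-41) = -2*(-41) = 82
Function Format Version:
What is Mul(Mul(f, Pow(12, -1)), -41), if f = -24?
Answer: 82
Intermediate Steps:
Mul(Mul(f, Pow(12, -1)), -41) = Mul(Mul(-24, Pow(12, -1)), -41) = Mul(Mul(-24, Rational(1, 12)), -41) = Mul(-2, -41) = 82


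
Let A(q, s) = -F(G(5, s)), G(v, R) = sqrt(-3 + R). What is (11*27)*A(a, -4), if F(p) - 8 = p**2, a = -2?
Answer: -297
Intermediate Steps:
F(p) = 8 + p**2
A(q, s) = -5 - s (A(q, s) = -(8 + (sqrt(-3 + s))**2) = -(8 + (-3 + s)) = -(5 + s) = -5 - s)
(11*27)*A(a, -4) = (11*27)*(-5 - 1*(-4)) = 297*(-5 + 4) = 297*(-1) = -297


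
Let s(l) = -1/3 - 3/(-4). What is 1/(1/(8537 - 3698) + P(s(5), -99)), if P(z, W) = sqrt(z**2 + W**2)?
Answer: -25808/1224018703915 + 10407076*sqrt(1411369)/1224018703915 ≈ 0.010101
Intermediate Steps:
s(l) = 5/12 (s(l) = -1*1/3 - 3*(-1/4) = -1/3 + 3/4 = 5/12)
P(z, W) = sqrt(W**2 + z**2)
1/(1/(8537 - 3698) + P(s(5), -99)) = 1/(1/(8537 - 3698) + sqrt((-99)**2 + (5/12)**2)) = 1/(1/4839 + sqrt(9801 + 25/144)) = 1/(1/4839 + sqrt(1411369/144)) = 1/(1/4839 + sqrt(1411369)/12)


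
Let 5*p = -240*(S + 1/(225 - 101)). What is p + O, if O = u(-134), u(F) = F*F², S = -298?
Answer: -74145812/31 ≈ -2.3918e+6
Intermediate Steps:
u(F) = F³
O = -2406104 (O = (-134)³ = -2406104)
p = 443412/31 (p = (-240*(-298 + 1/(225 - 101)))/5 = (-240*(-298 + 1/124))/5 = (-240*(-36951/124))/5 = (⅕)*(2217060/31) = 443412/31 ≈ 14304.)
p + O = 443412/31 - 2406104 = -74145812/31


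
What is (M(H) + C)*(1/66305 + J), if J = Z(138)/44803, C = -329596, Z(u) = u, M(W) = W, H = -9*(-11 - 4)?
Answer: -275396240243/270060265 ≈ -1019.8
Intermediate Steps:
H = 135 (H = -9*(-15) = 135)
J = 138/44803 ≈ 0.0030802
(M(H) + C)*(1/66305 + J) = (135 - 329596)*(1/66305 + 138/44803) = -329461*(1/66305 + 138/44803) = -329461*9194893/2970662915 = -275396240243/270060265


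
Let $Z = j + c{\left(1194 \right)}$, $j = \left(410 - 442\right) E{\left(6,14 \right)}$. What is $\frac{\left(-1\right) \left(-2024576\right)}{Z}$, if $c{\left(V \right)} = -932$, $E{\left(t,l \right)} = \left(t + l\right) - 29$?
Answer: $- \frac{506144}{161} \approx -3143.8$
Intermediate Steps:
$E{\left(t,l \right)} = -29 + l + t$ ($E{\left(t,l \right)} = \left(l + t\right) - 29 = -29 + l + t$)
$j = 288$ ($j = \left(410 - 442\right) \left(-29 + 14 + 6\right) = \left(-32\right) \left(-9\right) = 288$)
$Z = -644$ ($Z = 288 - 932 = -644$)
$\frac{\left(-1\right) \left(-2024576\right)}{Z} = \frac{\left(-1\right) \left(-2024576\right)}{-644} = 2024576 \left(- \frac{1}{644}\right) = - \frac{506144}{161}$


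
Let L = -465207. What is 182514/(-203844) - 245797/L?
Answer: -5800424455/15804942618 ≈ -0.36700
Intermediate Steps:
182514/(-203844) - 245797/L = 182514/(-203844) - 245797/(-465207) = 182514*(-1/203844) - 245797*(-1/465207) = -30419/33974 + 245797/465207 = -5800424455/15804942618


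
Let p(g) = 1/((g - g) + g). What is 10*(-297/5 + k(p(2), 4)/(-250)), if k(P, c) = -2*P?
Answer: -14849/25 ≈ -593.96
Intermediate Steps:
p(g) = 1/g (p(g) = 1/(0 + g) = 1/g)
10*(-297/5 + k(p(2), 4)/(-250)) = 10*(-297/5 - 2/2/(-250)) = 10*(-297*1/5 - 2*1/2*(-1/250)) = 10*(-297/5 - 1*(-1/250)) = 10*(-297/5 + 1/250) = 10*(-14849/250) = -14849/25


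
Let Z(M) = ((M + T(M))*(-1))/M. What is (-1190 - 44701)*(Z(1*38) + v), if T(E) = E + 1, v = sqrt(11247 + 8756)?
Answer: 3533607/38 - 45891*sqrt(20003) ≈ -6.3975e+6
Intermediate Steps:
v = sqrt(20003) ≈ 141.43
T(E) = 1 + E
Z(M) = (-1 - 2*M)/M (Z(M) = ((M + (1 + M))*(-1))/M = ((1 + 2*M)*(-1))/M = (-1 - 2*M)/M)
(-1190 - 44701)*(Z(1*38) + v) = (-1190 - 44701)*((-2 - 1/(1*38)) + sqrt(20003)) = -45891*((-2 - 1/38) + sqrt(20003)) = -45891*(-77/38 + sqrt(20003)) = 3533607/38 - 45891*sqrt(20003)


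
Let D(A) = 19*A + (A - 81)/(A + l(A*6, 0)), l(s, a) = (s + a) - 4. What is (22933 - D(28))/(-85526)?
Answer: -614435/2345856 ≈ -0.26192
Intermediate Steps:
l(s, a) = -4 + a + s (l(s, a) = (a + s) - 4 = -4 + a + s)
D(A) = 19*A + (-81 + A)/(-4 + 7*A) (D(A) = 19*A + (A - 81)/(A + (-4 + 0 + A*6)) = 19*A + (-81 + A)/(A + (-4 + 0 + 6*A)) = 19*A + (-81 + A)/(A + (-4 + 6*A)) = 19*A + (-81 + A)/(-4 + 7*A))
(22933 - D(28))/(-85526) = (22933 - (-81 - 75*28 + 133*28**2)/(-4 + 7*28))/(-85526) = (22933 - (-81 - 2100 + 133*784)/(-4 + 196))*(-1/85526) = (22933 - (-81 - 2100 + 104272)/192)*(-1/85526) = (22933 - 102091/192)*(-1/85526) = (4301045/192)*(-1/85526) = -614435/2345856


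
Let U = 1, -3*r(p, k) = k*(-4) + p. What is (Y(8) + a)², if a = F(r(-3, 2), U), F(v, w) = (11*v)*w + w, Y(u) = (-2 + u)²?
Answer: 53824/9 ≈ 5980.4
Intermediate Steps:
r(p, k) = -p/3 + 4*k/3 (r(p, k) = -(k*(-4) + p)/3 = -(-4*k + p)/3 = -(p - 4*k)/3 = -p/3 + 4*k/3)
F(v, w) = w + 11*v*w (F(v, w) = 11*v*w + w = w + 11*v*w)
a = 124/3 (a = 1*(1 + 11*(-⅓*(-3) + (4/3)*2)) = 1*(1 + 11*(1 + 8/3)) = 1*(1 + 11*(11/3)) = 1*(1 + 121/3) = 1*(124/3) = 124/3 ≈ 41.333)
(Y(8) + a)² = ((-2 + 8)² + 124/3)² = (6² + 124/3)² = (36 + 124/3)² = (232/3)² = 53824/9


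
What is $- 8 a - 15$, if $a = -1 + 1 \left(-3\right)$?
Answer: $17$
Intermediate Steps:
$a = -4$ ($a = -1 - 3 = -4$)
$- 8 a - 15 = \left(-8\right) \left(-4\right) - 15 = 32 - 15 = 17$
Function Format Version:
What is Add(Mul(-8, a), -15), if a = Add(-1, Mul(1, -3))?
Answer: 17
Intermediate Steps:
a = -4 (a = Add(-1, -3) = -4)
Add(Mul(-8, a), -15) = Add(Mul(-8, -4), -15) = Add(32, -15) = 17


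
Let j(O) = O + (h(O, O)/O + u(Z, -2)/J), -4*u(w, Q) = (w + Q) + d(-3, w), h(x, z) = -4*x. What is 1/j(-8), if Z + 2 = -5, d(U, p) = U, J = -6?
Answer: -2/25 ≈ -0.080000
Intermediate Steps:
Z = -7 (Z = -2 - 5 = -7)
u(w, Q) = 3/4 - Q/4 - w/4 (u(w, Q) = -((w + Q) - 3)/4 = -((Q + w) - 3)/4 = -(-3 + Q + w)/4 = 3/4 - Q/4 - w/4)
j(O) = -9/2 + O (j(O) = O + ((-4*O)/O + (3/4 - 1/4*(-2) - 1/4*(-7))/(-6)) = O + (-4 + (3/4 + 1/2 + 7/4)*(-1/6)) = O + (-4 + 3*(-1/6)) = O + (-4 - 1/2) = O - 9/2 = -9/2 + O)
1/j(-8) = 1/(-9/2 - 8) = 1/(-25/2) = -2/25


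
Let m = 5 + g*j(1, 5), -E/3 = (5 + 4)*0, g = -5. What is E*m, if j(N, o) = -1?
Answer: 0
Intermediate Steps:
E = 0 (E = -3*(5 + 4)*0 = -27*0 = -3*0 = 0)
m = 10 (m = 5 - 5*(-1) = 5 + 5 = 10)
E*m = 0*10 = 0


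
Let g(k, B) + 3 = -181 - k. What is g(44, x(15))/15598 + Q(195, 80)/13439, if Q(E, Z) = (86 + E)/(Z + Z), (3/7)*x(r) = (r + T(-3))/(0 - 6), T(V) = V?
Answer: -242935841/16769721760 ≈ -0.014487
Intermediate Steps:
x(r) = 7/6 - 7*r/18 (x(r) = 7*((r - 3)/(0 - 6))/3 = 7*((-3 + r)/(-6))/3 = 7*((-3 + r)*(-⅙))/3 = 7*(½ - r/6)/3 = 7/6 - 7*r/18)
g(k, B) = -184 - k (g(k, B) = -3 + (-181 - k) = -184 - k)
Q(E, Z) = (86 + E)/(2*Z) (Q(E, Z) = (86 + E)/((2*Z)) = (86 + E)*(1/(2*Z)) = (86 + E)/(2*Z))
g(44, x(15))/15598 + Q(195, 80)/13439 = (-184 - 1*44)/15598 + ((½)*(86 + 195)/80)/13439 = (-184 - 44)*(1/15598) + ((½)*(1/80)*281)*(1/13439) = -228*1/15598 + (281/160)*(1/13439) = -114/7799 + 281/2150240 = -242935841/16769721760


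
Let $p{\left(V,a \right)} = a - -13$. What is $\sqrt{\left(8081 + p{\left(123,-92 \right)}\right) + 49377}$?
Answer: $7 \sqrt{1171} \approx 239.54$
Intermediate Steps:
$p{\left(V,a \right)} = 13 + a$ ($p{\left(V,a \right)} = a + 13 = 13 + a$)
$\sqrt{\left(8081 + p{\left(123,-92 \right)}\right) + 49377} = \sqrt{\left(8081 + \left(13 - 92\right)\right) + 49377} = \sqrt{\left(8081 - 79\right) + 49377} = \sqrt{8002 + 49377} = \sqrt{57379} = 7 \sqrt{1171}$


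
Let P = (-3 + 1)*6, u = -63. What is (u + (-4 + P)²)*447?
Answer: 86271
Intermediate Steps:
P = -12 (P = -2*6 = -12)
(u + (-4 + P)²)*447 = (-63 + (-4 - 12)²)*447 = (-63 + (-16)²)*447 = (-63 + 256)*447 = 193*447 = 86271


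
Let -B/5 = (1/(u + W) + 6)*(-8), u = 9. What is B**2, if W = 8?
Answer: 16974400/289 ≈ 58735.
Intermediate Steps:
B = 4120/17 (B = -5*(1/(9 + 8) + 6)*(-8) = -5*(1/17 + 6)*(-8) = -515*(-8)/17 = -5*(-824/17) = 4120/17 ≈ 242.35)
B**2 = (4120/17)**2 = 16974400/289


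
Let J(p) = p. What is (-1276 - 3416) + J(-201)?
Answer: -4893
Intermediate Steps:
(-1276 - 3416) + J(-201) = (-1276 - 3416) - 201 = -4692 - 201 = -4893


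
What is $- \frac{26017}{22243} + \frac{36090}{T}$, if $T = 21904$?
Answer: $\frac{116436751}{243605336} \approx 0.47797$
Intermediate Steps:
$- \frac{26017}{22243} + \frac{36090}{T} = - \frac{26017}{22243} + \frac{36090}{21904} = \left(-26017\right) \frac{1}{22243} + 36090 \cdot \frac{1}{21904} = - \frac{26017}{22243} + \frac{18045}{10952} = \frac{116436751}{243605336}$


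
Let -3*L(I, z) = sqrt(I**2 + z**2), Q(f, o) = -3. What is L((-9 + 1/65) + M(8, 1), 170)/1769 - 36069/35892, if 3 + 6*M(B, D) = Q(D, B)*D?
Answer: -12023/11964 - sqrt(122523701)/344955 ≈ -1.0370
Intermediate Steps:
M(B, D) = -1/2 - D/2 (M(B, D) = -1/2 + (-3*D)/6 = -1/2 - D/2)
L(I, z) = -sqrt(I**2 + z**2)/3
L((-9 + 1/65) + M(8, 1), 170)/1769 - 36069/35892 = -sqrt(((-9 + 1/65) + (-1/2 - 1/2*1))**2 + 170**2)/3/1769 - 36069/35892 = -sqrt(((-9 + 1/65) + (-1/2 - 1/2))**2 + 28900)/3*(1/1769) - 36069*1/35892 = -sqrt((-584/65 - 1)**2 + 28900)/3*(1/1769) - 12023/11964 = -sqrt((-649/65)**2 + 28900)/3*(1/1769) - 12023/11964 = -sqrt(421201/4225 + 28900)/3*(1/1769) - 12023/11964 = -sqrt(122523701)/195*(1/1769) - 12023/11964 = -sqrt(122523701)/344955 - 12023/11964 = -12023/11964 - sqrt(122523701)/344955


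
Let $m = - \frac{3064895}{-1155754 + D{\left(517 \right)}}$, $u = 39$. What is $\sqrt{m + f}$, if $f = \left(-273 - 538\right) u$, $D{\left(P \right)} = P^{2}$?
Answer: $\frac{i \sqrt{998570498256174}}{177693} \approx 177.84 i$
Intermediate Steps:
$f = -31629$ ($f = \left(-273 - 538\right) 39 = \left(-811\right) 39 = -31629$)
$m = \frac{612979}{177693}$ ($m = - \frac{3064895}{-1155754 + 517^{2}} = - \frac{3064895}{-1155754 + 267289} = - \frac{3064895}{-888465} = \left(-3064895\right) \left(- \frac{1}{888465}\right) = \frac{612979}{177693} \approx 3.4497$)
$\sqrt{m + f} = \sqrt{\frac{612979}{177693} - 31629} = \sqrt{- \frac{5619638918}{177693}} = \frac{i \sqrt{998570498256174}}{177693}$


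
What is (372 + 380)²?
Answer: 565504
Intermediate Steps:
(372 + 380)² = 752² = 565504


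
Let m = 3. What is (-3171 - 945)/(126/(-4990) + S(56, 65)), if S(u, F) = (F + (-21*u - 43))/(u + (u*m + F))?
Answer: 2967862380/2897437 ≈ 1024.3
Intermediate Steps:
S(u, F) = (-43 + F - 21*u)/(F + 4*u) (S(u, F) = (F + (-21*u - 43))/(u + (u*3 + F)) = (F + (-43 - 21*u))/(u + (3*u + F)) = (-43 + F - 21*u)/(u + (F + 3*u)) = (-43 + F - 21*u)/(F + 4*u))
(-3171 - 945)/(126/(-4990) + S(56, 65)) = (-3171 - 945)/(126/(-4990) + (-43 + 65 - 21*56)/(65 + 4*56)) = -4116/(126*(-1/4990) + (-43 + 65 - 1176)/(65 + 224)) = -4116/(-63/2495 - 1154/289) = -4116/(-2897437/721055) = -4116*(-721055/2897437) = 2967862380/2897437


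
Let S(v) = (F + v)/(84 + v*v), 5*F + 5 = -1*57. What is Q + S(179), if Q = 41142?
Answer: 6608434583/160625 ≈ 41142.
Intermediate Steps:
F = -62/5 (F = -1 + (-1*57)/5 = -1 + (⅕)*(-57) = -1 - 57/5 = -62/5 ≈ -12.400)
S(v) = (-62/5 + v)/(84 + v²) (S(v) = (-62/5 + v)/(84 + v*v) = (-62/5 + v)/(84 + v²))
Q + S(179) = 41142 + (-62/5 + 179)/(84 + 179²) = 41142 + (833/5)/(84 + 32041) = 41142 + (833/5)/32125 = 41142 + (1/32125)*(833/5) = 41142 + 833/160625 = 6608434583/160625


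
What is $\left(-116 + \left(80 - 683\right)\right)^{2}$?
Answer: $516961$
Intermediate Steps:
$\left(-116 + \left(80 - 683\right)\right)^{2} = \left(-116 - 603\right)^{2} = \left(-719\right)^{2} = 516961$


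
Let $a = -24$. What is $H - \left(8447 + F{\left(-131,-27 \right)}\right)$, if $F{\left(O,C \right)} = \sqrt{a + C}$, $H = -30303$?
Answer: $-38750 - i \sqrt{51} \approx -38750.0 - 7.1414 i$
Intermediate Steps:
$F{\left(O,C \right)} = \sqrt{-24 + C}$
$H - \left(8447 + F{\left(-131,-27 \right)}\right) = -30303 - \left(8447 + \sqrt{-24 - 27}\right) = -30303 - \left(8447 + \sqrt{-51}\right) = -30303 - \left(8447 + i \sqrt{51}\right) = -38750 - i \sqrt{51}$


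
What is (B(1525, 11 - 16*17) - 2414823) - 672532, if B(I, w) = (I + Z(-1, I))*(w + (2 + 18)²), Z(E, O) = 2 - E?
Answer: -2874963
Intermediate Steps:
B(I, w) = (3 + I)*(400 + w) (B(I, w) = (I + (2 - 1*(-1)))*(w + (2 + 18)²) = (I + (2 + 1))*(w + 20²) = (I + 3)*(w + 400) = (3 + I)*(400 + w))
(B(1525, 11 - 16*17) - 2414823) - 672532 = ((1200 + 3*(11 - 16*17) + 400*1525 + 1525*(11 - 16*17)) - 2414823) - 672532 = ((1200 + 3*(11 - 272) + 610000 + 1525*(11 - 272)) - 2414823) - 672532 = ((1200 + 3*(-261) + 610000 + 1525*(-261)) - 2414823) - 672532 = ((1200 - 783 + 610000 - 398025) - 2414823) - 672532 = (212392 - 2414823) - 672532 = -2202431 - 672532 = -2874963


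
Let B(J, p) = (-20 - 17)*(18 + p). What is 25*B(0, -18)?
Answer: 0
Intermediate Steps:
B(J, p) = -666 - 37*p (B(J, p) = -37*(18 + p) = -666 - 37*p)
25*B(0, -18) = 25*(-666 - 37*(-18)) = 25*(-666 + 666) = 25*0 = 0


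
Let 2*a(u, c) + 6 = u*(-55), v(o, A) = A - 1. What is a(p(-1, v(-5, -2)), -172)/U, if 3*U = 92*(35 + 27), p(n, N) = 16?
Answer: -1329/5704 ≈ -0.23299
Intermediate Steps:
v(o, A) = -1 + A
U = 5704/3 (U = (92*(35 + 27))/3 = (92*62)/3 = (1/3)*5704 = 5704/3 ≈ 1901.3)
a(u, c) = -3 - 55*u/2 (a(u, c) = -3 + (u*(-55))/2 = -3 + (-55*u)/2 = -3 - 55*u/2)
a(p(-1, v(-5, -2)), -172)/U = (-3 - 55/2*16)/(5704/3) = (-3 - 440)*(3/5704) = -443*3/5704 = -1329/5704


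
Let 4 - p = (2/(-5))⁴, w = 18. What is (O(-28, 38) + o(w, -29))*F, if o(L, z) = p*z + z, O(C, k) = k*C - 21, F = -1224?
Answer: 940382064/625 ≈ 1.5046e+6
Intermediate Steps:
O(C, k) = -21 + C*k (O(C, k) = C*k - 21 = -21 + C*k)
p = 2484/625 (p = 4 - (2/(-5))⁴ = 4 - (2*(-⅕))⁴ = 4 - (-⅖)⁴ = 4 - 1*16/625 = 4 - 16/625 = 2484/625 ≈ 3.9744)
o(L, z) = 3109*z/625 (o(L, z) = 2484*z/625 + z = 3109*z/625)
(O(-28, 38) + o(w, -29))*F = ((-21 - 28*38) + (3109/625)*(-29))*(-1224) = ((-21 - 1064) - 90161/625)*(-1224) = (-1085 - 90161/625)*(-1224) = -768286/625*(-1224) = 940382064/625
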